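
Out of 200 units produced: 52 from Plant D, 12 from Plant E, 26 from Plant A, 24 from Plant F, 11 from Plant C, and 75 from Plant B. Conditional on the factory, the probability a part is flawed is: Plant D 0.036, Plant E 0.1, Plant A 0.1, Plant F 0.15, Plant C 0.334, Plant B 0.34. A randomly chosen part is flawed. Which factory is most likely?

Unnormalized posteriors (prior × likelihood):
  Plant D: 0.26 × 0.036 = 0.00936
  Plant E: 0.06 × 0.1 = 0.006
  Plant A: 0.13 × 0.1 = 0.013
  Plant F: 0.12 × 0.15 = 0.018
  Plant C: 0.055 × 0.334 = 0.01837
  Plant B: 0.375 × 0.34 = 0.1275
Sum = 0.19223.
Largest term belongs to Plant B, so Plant B is most probable.

Plant B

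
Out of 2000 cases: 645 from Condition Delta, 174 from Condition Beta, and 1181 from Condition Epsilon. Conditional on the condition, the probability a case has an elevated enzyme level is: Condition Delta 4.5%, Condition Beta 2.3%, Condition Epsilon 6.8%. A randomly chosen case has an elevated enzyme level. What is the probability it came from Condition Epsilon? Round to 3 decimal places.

0.709

Compute prior × likelihood for every hypothesis:
  Condition Delta: 0.3225 × 0.045 = 0.0145125
  Condition Beta: 0.087 × 0.023 = 0.002001
  Condition Epsilon: 0.5905 × 0.068 = 0.040154
Total = 0.0566675.
P(Condition Epsilon | evidence) = 0.040154 / 0.0566675 ≈ 0.709.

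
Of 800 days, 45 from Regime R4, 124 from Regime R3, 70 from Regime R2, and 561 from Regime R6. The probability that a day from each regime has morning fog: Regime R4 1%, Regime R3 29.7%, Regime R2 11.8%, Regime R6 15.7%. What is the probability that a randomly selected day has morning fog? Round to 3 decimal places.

0.167

By Bayes' rule, posterior ∝ prior × likelihood:
  Regime R4: 0.05625 × 0.01 = 0.0005625
  Regime R3: 0.155 × 0.297 = 0.046035
  Regime R2: 0.0875 × 0.118 = 0.010325
  Regime R6: 0.70125 × 0.157 = 0.11009625
P(fog) = 0.0005625 + 0.046035 + 0.010325 + 0.11009625 = 0.16701875 → 0.167.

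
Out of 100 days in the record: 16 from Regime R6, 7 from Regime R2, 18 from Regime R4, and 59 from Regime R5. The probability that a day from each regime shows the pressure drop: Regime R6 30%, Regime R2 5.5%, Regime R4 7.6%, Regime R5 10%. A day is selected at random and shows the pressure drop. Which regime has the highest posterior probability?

Unnormalized posteriors (prior × likelihood):
  Regime R6: 0.16 × 0.3 = 0.048
  Regime R2: 0.07 × 0.055 = 0.00385
  Regime R4: 0.18 × 0.076 = 0.01368
  Regime R5: 0.59 × 0.1 = 0.059
Sum = 0.12453.
Largest term belongs to Regime R5, so Regime R5 is most probable.

Regime R5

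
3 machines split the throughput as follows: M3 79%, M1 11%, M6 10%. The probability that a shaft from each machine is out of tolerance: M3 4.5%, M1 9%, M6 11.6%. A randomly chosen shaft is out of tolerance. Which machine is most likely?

M3

Unnormalized posteriors (prior × likelihood):
  M3: 0.79 × 0.045 = 0.03555
  M1: 0.11 × 0.09 = 0.0099
  M6: 0.1 × 0.116 = 0.0116
Total = 0.05705.
Largest term belongs to M3, so M3 is most probable.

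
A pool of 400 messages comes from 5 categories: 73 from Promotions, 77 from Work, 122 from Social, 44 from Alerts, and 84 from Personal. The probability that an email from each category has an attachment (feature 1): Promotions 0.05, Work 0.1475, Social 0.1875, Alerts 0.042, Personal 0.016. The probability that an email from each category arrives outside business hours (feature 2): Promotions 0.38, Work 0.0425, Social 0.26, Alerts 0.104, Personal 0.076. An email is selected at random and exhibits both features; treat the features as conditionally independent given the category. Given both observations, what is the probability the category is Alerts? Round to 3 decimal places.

0.024

Unnormalized posteriors (prior × likelihood):
  Promotions: 0.1825 × 0.05 × 0.38 = 0.0034675
  Work: 0.1925 × 0.1475 × 0.0425 = 0.001206734375
  Social: 0.305 × 0.1875 × 0.26 = 0.01486875
  Alerts: 0.11 × 0.042 × 0.104 = 0.00048048
  Personal: 0.21 × 0.016 × 0.076 = 0.00025536
Sum = 0.020278824375.
P(Alerts | evidence) = 0.00048048 / 0.020278824375 ≈ 0.024.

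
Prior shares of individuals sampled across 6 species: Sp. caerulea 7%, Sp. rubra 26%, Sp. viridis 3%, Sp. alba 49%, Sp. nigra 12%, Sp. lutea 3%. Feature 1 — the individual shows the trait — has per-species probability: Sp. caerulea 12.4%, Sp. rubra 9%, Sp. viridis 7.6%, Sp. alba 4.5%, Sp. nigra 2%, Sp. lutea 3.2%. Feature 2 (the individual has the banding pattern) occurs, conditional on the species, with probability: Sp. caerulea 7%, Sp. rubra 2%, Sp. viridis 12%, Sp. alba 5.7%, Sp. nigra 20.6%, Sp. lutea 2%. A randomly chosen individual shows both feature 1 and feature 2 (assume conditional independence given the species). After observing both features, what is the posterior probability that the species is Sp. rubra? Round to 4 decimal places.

By Bayes' rule, posterior ∝ prior × likelihood:
  Sp. caerulea: 0.07 × 0.124 × 0.07 = 0.0006076
  Sp. rubra: 0.26 × 0.09 × 0.02 = 0.000468
  Sp. viridis: 0.03 × 0.076 × 0.12 = 0.0002736
  Sp. alba: 0.49 × 0.045 × 0.057 = 0.00125685
  Sp. nigra: 0.12 × 0.02 × 0.206 = 0.0004944
  Sp. lutea: 0.03 × 0.032 × 0.02 = 0.0000192
Sum = 0.00311965.
P(Sp. rubra | evidence) = 0.000468 / 0.00311965 ≈ 0.1500.

0.1500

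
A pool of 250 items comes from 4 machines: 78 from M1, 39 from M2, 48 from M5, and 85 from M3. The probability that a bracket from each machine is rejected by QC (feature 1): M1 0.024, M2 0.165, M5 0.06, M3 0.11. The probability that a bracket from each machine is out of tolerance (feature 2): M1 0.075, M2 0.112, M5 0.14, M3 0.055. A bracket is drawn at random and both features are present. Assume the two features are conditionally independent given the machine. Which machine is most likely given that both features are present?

Prior × likelihood for each hypothesis:
  M1: 0.312 × 0.024 × 0.075 = 0.0005616
  M2: 0.156 × 0.165 × 0.112 = 0.00288288
  M5: 0.192 × 0.06 × 0.14 = 0.0016128
  M3: 0.34 × 0.11 × 0.055 = 0.002057
Normalizing constant = 0.00711428.
Largest term belongs to M2, so M2 is most probable.

M2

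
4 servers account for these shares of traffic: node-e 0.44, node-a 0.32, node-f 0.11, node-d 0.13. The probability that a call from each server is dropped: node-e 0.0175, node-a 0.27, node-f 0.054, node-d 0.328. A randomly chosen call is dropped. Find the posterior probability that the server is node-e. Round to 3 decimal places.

0.054

By Bayes' rule, posterior ∝ prior × likelihood:
  node-e: 0.44 × 0.0175 = 0.0077
  node-a: 0.32 × 0.27 = 0.0864
  node-f: 0.11 × 0.054 = 0.00594
  node-d: 0.13 × 0.328 = 0.04264
Sum = 0.14268.
P(node-e | evidence) = 0.0077 / 0.14268 ≈ 0.054.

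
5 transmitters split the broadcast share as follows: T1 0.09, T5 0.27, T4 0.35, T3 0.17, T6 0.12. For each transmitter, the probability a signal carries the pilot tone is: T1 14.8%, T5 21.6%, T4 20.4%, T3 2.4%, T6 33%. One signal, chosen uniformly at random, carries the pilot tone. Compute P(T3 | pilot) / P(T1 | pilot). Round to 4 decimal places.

0.3063

By Bayes' rule, posterior ∝ prior × likelihood:
  T1: 0.09 × 0.148 = 0.01332
  T5: 0.27 × 0.216 = 0.05832
  T4: 0.35 × 0.204 = 0.0714
  T3: 0.17 × 0.024 = 0.00408
  T6: 0.12 × 0.33 = 0.0396
Sum = 0.18672.
The ratio is 0.00408 / 0.01332 (the normalizer cancels) = 0.3063.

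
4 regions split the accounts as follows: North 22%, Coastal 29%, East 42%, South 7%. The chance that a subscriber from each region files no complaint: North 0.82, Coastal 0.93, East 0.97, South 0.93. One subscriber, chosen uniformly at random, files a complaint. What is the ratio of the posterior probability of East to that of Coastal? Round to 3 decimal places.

0.621

Taking complements, P(complaint | each) = North 0.18, Coastal 0.07, East 0.03, South 0.07.
By Bayes' rule, posterior ∝ prior × likelihood:
  North: 0.22 × 0.18 = 0.0396
  Coastal: 0.29 × 0.07 = 0.0203
  East: 0.42 × 0.03 = 0.0126
  South: 0.07 × 0.07 = 0.0049
Normalizing constant = 0.0774.
The ratio is 0.0126 / 0.0203 (the normalizer cancels) = 0.621.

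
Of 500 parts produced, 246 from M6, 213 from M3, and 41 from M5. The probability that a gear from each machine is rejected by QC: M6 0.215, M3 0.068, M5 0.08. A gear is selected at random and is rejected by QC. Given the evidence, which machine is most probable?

Unnormalized posteriors (prior × likelihood):
  M6: 0.492 × 0.215 = 0.10578
  M3: 0.426 × 0.068 = 0.028968
  M5: 0.082 × 0.08 = 0.00656
Normalizing constant = 0.141308.
Largest term belongs to M6, so M6 is most probable.

M6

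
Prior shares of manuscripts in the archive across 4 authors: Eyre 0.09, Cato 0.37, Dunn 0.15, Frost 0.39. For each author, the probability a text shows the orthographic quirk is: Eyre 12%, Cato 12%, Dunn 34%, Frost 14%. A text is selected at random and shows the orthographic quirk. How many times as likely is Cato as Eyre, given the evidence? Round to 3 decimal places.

Prior × likelihood for each hypothesis:
  Eyre: 0.09 × 0.12 = 0.0108
  Cato: 0.37 × 0.12 = 0.0444
  Dunn: 0.15 × 0.34 = 0.051
  Frost: 0.39 × 0.14 = 0.0546
Total = 0.1608.
The ratio is 0.0444 / 0.0108 (the normalizer cancels) = 4.111.

4.111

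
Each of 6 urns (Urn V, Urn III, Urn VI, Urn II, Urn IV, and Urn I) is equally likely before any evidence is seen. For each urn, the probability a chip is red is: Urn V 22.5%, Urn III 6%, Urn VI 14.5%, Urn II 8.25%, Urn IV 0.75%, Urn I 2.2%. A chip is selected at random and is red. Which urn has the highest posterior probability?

Urn V

With a uniform prior (1/6 each), posterior ∝ likelihood:
  Urn V: 0.225
  Urn III: 0.06
  Urn VI: 0.145
  Urn II: 0.0825
  Urn IV: 0.0075
  Urn I: 0.022
Total = 0.542.
Largest term belongs to Urn V, so Urn V is most probable.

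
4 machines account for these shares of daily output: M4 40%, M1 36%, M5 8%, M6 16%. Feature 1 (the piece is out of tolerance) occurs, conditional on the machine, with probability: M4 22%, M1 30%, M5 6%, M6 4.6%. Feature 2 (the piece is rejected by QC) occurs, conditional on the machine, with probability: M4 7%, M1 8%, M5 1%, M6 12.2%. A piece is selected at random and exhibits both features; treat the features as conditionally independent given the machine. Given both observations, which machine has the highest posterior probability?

Prior × likelihood for each hypothesis:
  M4: 0.4 × 0.22 × 0.07 = 0.00616
  M1: 0.36 × 0.3 × 0.08 = 0.00864
  M5: 0.08 × 0.06 × 0.01 = 0.000048
  M6: 0.16 × 0.046 × 0.122 = 0.00089792
Sum = 0.01574592.
Largest term belongs to M1, so M1 is most probable.

M1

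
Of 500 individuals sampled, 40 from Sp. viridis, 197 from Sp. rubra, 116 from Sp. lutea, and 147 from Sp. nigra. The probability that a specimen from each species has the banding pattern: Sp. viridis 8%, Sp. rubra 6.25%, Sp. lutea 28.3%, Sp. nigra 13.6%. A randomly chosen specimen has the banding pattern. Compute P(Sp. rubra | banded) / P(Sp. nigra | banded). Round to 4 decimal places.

0.6159

By Bayes' rule, posterior ∝ prior × likelihood:
  Sp. viridis: 0.08 × 0.08 = 0.0064
  Sp. rubra: 0.394 × 0.0625 = 0.024625
  Sp. lutea: 0.232 × 0.283 = 0.065656
  Sp. nigra: 0.294 × 0.136 = 0.039984
Sum = 0.136665.
The ratio is 0.024625 / 0.039984 (the normalizer cancels) = 0.6159.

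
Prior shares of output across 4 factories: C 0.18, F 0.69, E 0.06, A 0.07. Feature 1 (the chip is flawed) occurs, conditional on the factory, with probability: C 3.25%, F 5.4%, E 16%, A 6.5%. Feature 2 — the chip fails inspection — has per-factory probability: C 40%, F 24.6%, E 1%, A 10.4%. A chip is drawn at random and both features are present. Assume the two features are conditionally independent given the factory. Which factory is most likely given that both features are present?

Compute prior × likelihood for every hypothesis:
  C: 0.18 × 0.0325 × 0.4 = 0.00234
  F: 0.69 × 0.054 × 0.246 = 0.00916596
  E: 0.06 × 0.16 × 0.01 = 0.000096
  A: 0.07 × 0.065 × 0.104 = 0.0004732
Normalizing constant = 0.01207516.
Largest term belongs to F, so F is most probable.

F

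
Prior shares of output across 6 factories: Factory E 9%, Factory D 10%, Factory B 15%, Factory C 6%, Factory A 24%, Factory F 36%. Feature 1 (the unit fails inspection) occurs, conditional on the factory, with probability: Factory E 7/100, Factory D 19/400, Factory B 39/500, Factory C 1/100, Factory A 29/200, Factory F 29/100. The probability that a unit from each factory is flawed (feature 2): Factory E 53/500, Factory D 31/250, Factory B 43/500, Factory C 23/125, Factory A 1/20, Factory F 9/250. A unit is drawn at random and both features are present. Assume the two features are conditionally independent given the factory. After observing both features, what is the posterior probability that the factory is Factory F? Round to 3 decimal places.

0.477

Compute prior × likelihood for every hypothesis:
  Factory E: 0.09 × 0.07 × 0.106 = 0.0006678
  Factory D: 0.1 × 0.0475 × 0.124 = 0.000589
  Factory B: 0.15 × 0.078 × 0.086 = 0.0010062
  Factory C: 0.06 × 0.01 × 0.184 = 0.0001104
  Factory A: 0.24 × 0.145 × 0.05 = 0.00174
  Factory F: 0.36 × 0.29 × 0.036 = 0.0037584
Normalizing constant = 0.0078718.
P(Factory F | evidence) = 0.0037584 / 0.0078718 ≈ 0.477.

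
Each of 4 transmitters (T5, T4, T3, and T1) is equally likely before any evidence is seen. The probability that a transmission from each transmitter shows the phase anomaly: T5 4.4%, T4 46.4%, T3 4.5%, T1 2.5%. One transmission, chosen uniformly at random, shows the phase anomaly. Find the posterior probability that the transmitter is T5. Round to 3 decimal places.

0.076

Since the prior is uniform, the posterior is proportional to the likelihood:
  T5: 0.044
  T4: 0.464
  T3: 0.045
  T1: 0.025
Normalizing constant = 0.578.
P(T5 | evidence) = 0.044 / 0.578 ≈ 0.076.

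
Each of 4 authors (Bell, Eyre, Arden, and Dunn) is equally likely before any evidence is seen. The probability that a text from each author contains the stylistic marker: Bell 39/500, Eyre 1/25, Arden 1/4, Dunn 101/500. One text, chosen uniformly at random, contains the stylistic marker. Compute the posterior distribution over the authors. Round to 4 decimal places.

Since the prior is uniform, the posterior is proportional to the likelihood:
  Bell: 0.078
  Eyre: 0.04
  Arden: 0.25
  Dunn: 0.202
Sum = 0.57.
P(Bell | marker) = 0.078/0.57 ≈ 0.1368
P(Eyre | marker) = 0.04/0.57 ≈ 0.0702
P(Arden | marker) = 0.25/0.57 ≈ 0.4386
P(Dunn | marker) = 0.202/0.57 ≈ 0.3544

Bell 0.1368, Eyre 0.0702, Arden 0.4386, Dunn 0.3544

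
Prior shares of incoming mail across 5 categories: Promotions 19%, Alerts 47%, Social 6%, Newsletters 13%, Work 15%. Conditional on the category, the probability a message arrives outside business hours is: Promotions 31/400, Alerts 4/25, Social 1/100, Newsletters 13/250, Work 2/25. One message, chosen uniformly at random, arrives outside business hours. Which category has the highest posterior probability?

Prior × likelihood for each hypothesis:
  Promotions: 0.19 × 0.0775 = 0.014725
  Alerts: 0.47 × 0.16 = 0.0752
  Social: 0.06 × 0.01 = 0.0006
  Newsletters: 0.13 × 0.052 = 0.00676
  Work: 0.15 × 0.08 = 0.012
Sum = 0.109285.
Largest term belongs to Alerts, so Alerts is most probable.

Alerts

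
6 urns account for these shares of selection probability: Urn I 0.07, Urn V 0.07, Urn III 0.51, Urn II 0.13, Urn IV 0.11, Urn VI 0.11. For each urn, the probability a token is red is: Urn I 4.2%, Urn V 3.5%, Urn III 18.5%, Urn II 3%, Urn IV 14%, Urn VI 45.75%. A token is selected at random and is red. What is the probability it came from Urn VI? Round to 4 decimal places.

Prior × likelihood for each hypothesis:
  Urn I: 0.07 × 0.042 = 0.00294
  Urn V: 0.07 × 0.035 = 0.00245
  Urn III: 0.51 × 0.185 = 0.09435
  Urn II: 0.13 × 0.03 = 0.0039
  Urn IV: 0.11 × 0.14 = 0.0154
  Urn VI: 0.11 × 0.4575 = 0.050325
Total = 0.169365.
P(Urn VI | evidence) = 0.050325 / 0.169365 ≈ 0.2971.

0.2971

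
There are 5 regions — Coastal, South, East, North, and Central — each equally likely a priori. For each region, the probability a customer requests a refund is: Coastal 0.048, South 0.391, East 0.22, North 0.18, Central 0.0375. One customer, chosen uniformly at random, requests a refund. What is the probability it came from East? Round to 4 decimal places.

0.2510

With a uniform prior (1/5 each), posterior ∝ likelihood:
  Coastal: 0.048
  South: 0.391
  East: 0.22
  North: 0.18
  Central: 0.0375
Total = 0.8765.
P(East | evidence) = 0.22 / 0.8765 ≈ 0.2510.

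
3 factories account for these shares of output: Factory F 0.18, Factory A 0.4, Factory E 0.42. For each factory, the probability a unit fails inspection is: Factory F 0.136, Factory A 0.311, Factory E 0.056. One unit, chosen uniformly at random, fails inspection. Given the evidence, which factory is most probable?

Compute prior × likelihood for every hypothesis:
  Factory F: 0.18 × 0.136 = 0.02448
  Factory A: 0.4 × 0.311 = 0.1244
  Factory E: 0.42 × 0.056 = 0.02352
Normalizing constant = 0.1724.
Largest term belongs to Factory A, so Factory A is most probable.

Factory A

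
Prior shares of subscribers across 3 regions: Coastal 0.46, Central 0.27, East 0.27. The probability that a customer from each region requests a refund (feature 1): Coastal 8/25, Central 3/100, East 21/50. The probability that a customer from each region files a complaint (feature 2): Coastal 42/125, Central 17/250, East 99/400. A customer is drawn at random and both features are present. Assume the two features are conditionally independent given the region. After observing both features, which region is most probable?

Prior × likelihood for each hypothesis:
  Coastal: 0.46 × 0.32 × 0.336 = 0.0494592
  Central: 0.27 × 0.03 × 0.068 = 0.0005508
  East: 0.27 × 0.42 × 0.2475 = 0.0280665
Sum = 0.0780765.
Largest term belongs to Coastal, so Coastal is most probable.

Coastal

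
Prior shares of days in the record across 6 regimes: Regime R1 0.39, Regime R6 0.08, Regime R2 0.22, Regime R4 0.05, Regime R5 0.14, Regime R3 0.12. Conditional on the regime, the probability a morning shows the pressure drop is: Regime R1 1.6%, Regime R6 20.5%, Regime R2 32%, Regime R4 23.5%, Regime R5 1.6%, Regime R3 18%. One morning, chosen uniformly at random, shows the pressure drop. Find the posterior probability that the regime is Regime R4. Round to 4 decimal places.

Prior × likelihood for each hypothesis:
  Regime R1: 0.39 × 0.016 = 0.00624
  Regime R6: 0.08 × 0.205 = 0.0164
  Regime R2: 0.22 × 0.32 = 0.0704
  Regime R4: 0.05 × 0.235 = 0.01175
  Regime R5: 0.14 × 0.016 = 0.00224
  Regime R3: 0.12 × 0.18 = 0.0216
Normalizing constant = 0.12863.
P(Regime R4 | evidence) = 0.01175 / 0.12863 ≈ 0.0913.

0.0913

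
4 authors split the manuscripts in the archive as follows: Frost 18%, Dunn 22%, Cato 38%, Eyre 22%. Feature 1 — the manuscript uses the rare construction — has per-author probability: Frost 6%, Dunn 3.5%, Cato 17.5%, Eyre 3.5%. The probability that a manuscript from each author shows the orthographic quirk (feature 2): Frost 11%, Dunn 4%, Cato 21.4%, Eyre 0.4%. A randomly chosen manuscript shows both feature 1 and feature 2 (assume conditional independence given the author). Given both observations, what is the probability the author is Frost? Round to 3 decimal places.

0.075

Prior × likelihood for each hypothesis:
  Frost: 0.18 × 0.06 × 0.11 = 0.001188
  Dunn: 0.22 × 0.035 × 0.04 = 0.000308
  Cato: 0.38 × 0.175 × 0.214 = 0.014231
  Eyre: 0.22 × 0.035 × 0.004 = 0.0000308
Total = 0.0157578.
P(Frost | evidence) = 0.001188 / 0.0157578 ≈ 0.075.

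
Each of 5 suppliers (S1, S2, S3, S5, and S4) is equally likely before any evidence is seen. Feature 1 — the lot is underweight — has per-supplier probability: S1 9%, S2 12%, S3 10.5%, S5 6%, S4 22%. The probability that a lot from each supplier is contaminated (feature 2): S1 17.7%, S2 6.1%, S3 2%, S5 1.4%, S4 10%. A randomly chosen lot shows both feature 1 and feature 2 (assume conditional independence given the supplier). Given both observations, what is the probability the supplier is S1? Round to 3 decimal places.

With a uniform prior (1/5 each), posterior ∝ likelihood:
  S1: 0.09 × 0.177 = 0.01593
  S2: 0.12 × 0.061 = 0.00732
  S3: 0.105 × 0.02 = 0.0021
  S5: 0.06 × 0.014 = 0.00084
  S4: 0.22 × 0.1 = 0.022
Sum = 0.04819.
P(S1 | evidence) = 0.01593 / 0.04819 ≈ 0.331.

0.331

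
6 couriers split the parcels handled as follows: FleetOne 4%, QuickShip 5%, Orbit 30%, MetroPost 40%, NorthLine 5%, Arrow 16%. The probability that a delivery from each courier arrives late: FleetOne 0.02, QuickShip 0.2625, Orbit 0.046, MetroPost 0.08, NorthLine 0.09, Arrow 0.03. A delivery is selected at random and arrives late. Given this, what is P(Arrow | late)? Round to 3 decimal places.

0.070

Unnormalized posteriors (prior × likelihood):
  FleetOne: 0.04 × 0.02 = 0.0008
  QuickShip: 0.05 × 0.2625 = 0.013125
  Orbit: 0.3 × 0.046 = 0.0138
  MetroPost: 0.4 × 0.08 = 0.032
  NorthLine: 0.05 × 0.09 = 0.0045
  Arrow: 0.16 × 0.03 = 0.0048
Total = 0.069025.
P(Arrow | evidence) = 0.0048 / 0.069025 ≈ 0.070.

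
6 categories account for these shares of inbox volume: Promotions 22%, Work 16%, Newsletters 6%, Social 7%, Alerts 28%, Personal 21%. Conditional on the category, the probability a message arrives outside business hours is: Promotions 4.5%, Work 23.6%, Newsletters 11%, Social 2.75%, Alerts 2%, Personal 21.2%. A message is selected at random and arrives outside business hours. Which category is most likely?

Compute prior × likelihood for every hypothesis:
  Promotions: 0.22 × 0.045 = 0.0099
  Work: 0.16 × 0.236 = 0.03776
  Newsletters: 0.06 × 0.11 = 0.0066
  Social: 0.07 × 0.0275 = 0.001925
  Alerts: 0.28 × 0.02 = 0.0056
  Personal: 0.21 × 0.212 = 0.04452
Sum = 0.106305.
Largest term belongs to Personal, so Personal is most probable.

Personal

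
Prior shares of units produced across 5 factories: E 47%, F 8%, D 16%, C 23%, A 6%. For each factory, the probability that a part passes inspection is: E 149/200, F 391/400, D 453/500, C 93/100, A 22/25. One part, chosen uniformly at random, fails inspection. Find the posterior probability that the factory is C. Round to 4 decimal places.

Taking complements, P(nonconforming | each) = E 0.255, F 0.0225, D 0.094, C 0.07, A 0.12.
By Bayes' rule, posterior ∝ prior × likelihood:
  E: 0.47 × 0.255 = 0.11985
  F: 0.08 × 0.0225 = 0.0018
  D: 0.16 × 0.094 = 0.01504
  C: 0.23 × 0.07 = 0.0161
  A: 0.06 × 0.12 = 0.0072
Sum = 0.15999.
P(C | evidence) = 0.0161 / 0.15999 ≈ 0.1006.

0.1006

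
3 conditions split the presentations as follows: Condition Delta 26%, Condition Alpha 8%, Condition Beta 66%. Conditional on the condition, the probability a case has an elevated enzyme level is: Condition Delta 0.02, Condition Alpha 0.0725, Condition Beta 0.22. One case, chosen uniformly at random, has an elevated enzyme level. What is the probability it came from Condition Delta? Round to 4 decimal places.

By Bayes' rule, posterior ∝ prior × likelihood:
  Condition Delta: 0.26 × 0.02 = 0.0052
  Condition Alpha: 0.08 × 0.0725 = 0.0058
  Condition Beta: 0.66 × 0.22 = 0.1452
Normalizing constant = 0.1562.
P(Condition Delta | evidence) = 0.0052 / 0.1562 ≈ 0.0333.

0.0333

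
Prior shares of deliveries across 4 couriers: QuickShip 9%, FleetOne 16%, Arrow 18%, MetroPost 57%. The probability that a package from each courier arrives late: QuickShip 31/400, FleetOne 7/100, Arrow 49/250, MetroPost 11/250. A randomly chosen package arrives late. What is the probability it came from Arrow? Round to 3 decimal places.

0.449

By Bayes' rule, posterior ∝ prior × likelihood:
  QuickShip: 0.09 × 0.0775 = 0.006975
  FleetOne: 0.16 × 0.07 = 0.0112
  Arrow: 0.18 × 0.196 = 0.03528
  MetroPost: 0.57 × 0.044 = 0.02508
Normalizing constant = 0.078535.
P(Arrow | evidence) = 0.03528 / 0.078535 ≈ 0.449.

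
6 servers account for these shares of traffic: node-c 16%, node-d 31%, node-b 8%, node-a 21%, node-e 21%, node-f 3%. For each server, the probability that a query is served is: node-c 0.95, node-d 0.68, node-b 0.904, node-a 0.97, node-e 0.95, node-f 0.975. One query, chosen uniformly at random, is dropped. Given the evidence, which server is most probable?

node-d

Taking complements, P(dropped | each) = node-c 0.05, node-d 0.32, node-b 0.096, node-a 0.03, node-e 0.05, node-f 0.025.
By Bayes' rule, posterior ∝ prior × likelihood:
  node-c: 0.16 × 0.05 = 0.008
  node-d: 0.31 × 0.32 = 0.0992
  node-b: 0.08 × 0.096 = 0.00768
  node-a: 0.21 × 0.03 = 0.0063
  node-e: 0.21 × 0.05 = 0.0105
  node-f: 0.03 × 0.025 = 0.00075
Normalizing constant = 0.13243.
Largest term belongs to node-d, so node-d is most probable.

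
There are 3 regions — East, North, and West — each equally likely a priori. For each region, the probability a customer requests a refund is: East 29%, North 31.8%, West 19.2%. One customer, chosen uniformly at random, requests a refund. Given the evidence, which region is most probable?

With a uniform prior (1/3 each), posterior ∝ likelihood:
  East: 0.29
  North: 0.318
  West: 0.192
Normalizing constant = 0.8.
Largest term belongs to North, so North is most probable.

North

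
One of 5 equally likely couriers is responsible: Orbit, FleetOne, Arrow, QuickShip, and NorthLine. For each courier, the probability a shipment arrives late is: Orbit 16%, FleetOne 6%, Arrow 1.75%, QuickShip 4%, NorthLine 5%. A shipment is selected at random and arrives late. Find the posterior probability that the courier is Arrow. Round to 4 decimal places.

Since the prior is uniform, the posterior is proportional to the likelihood:
  Orbit: 0.16
  FleetOne: 0.06
  Arrow: 0.0175
  QuickShip: 0.04
  NorthLine: 0.05
Total = 0.3275.
P(Arrow | evidence) = 0.0175 / 0.3275 ≈ 0.0534.

0.0534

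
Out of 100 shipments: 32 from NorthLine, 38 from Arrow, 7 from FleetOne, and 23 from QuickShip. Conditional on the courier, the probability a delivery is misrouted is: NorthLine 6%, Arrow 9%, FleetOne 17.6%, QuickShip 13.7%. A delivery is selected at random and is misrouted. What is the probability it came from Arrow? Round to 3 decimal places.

By Bayes' rule, posterior ∝ prior × likelihood:
  NorthLine: 0.32 × 0.06 = 0.0192
  Arrow: 0.38 × 0.09 = 0.0342
  FleetOne: 0.07 × 0.176 = 0.01232
  QuickShip: 0.23 × 0.137 = 0.03151
Sum = 0.09723.
P(Arrow | evidence) = 0.0342 / 0.09723 ≈ 0.352.

0.352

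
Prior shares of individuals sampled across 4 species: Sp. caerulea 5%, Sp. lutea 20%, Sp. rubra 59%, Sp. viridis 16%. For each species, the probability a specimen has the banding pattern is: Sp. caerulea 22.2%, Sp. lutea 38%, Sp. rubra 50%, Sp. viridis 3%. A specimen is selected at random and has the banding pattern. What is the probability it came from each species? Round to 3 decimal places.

Unnormalized posteriors (prior × likelihood):
  Sp. caerulea: 0.05 × 0.222 = 0.0111
  Sp. lutea: 0.2 × 0.38 = 0.076
  Sp. rubra: 0.59 × 0.5 = 0.295
  Sp. viridis: 0.16 × 0.03 = 0.0048
Sum = 0.3869.
P(Sp. caerulea | banded) = 0.0111/0.3869 ≈ 0.029
P(Sp. lutea | banded) = 0.076/0.3869 ≈ 0.196
P(Sp. rubra | banded) = 0.295/0.3869 ≈ 0.762
P(Sp. viridis | banded) = 0.0048/0.3869 ≈ 0.012

Sp. caerulea 0.029, Sp. lutea 0.196, Sp. rubra 0.762, Sp. viridis 0.012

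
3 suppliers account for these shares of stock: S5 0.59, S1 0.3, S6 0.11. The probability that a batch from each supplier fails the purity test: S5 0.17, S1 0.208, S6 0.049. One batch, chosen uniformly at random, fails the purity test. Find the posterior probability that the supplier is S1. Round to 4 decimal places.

0.3712

By Bayes' rule, posterior ∝ prior × likelihood:
  S5: 0.59 × 0.17 = 0.1003
  S1: 0.3 × 0.208 = 0.0624
  S6: 0.11 × 0.049 = 0.00539
Normalizing constant = 0.16809.
P(S1 | evidence) = 0.0624 / 0.16809 ≈ 0.3712.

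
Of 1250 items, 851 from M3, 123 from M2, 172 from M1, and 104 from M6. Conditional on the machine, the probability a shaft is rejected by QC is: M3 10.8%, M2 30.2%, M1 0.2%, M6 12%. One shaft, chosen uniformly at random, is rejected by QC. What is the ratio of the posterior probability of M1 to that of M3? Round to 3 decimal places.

0.004

Prior × likelihood for each hypothesis:
  M3: 0.6808 × 0.108 = 0.0735264
  M2: 0.0984 × 0.302 = 0.0297168
  M1: 0.1376 × 0.002 = 0.0002752
  M6: 0.0832 × 0.12 = 0.009984
Normalizing constant = 0.1135024.
The ratio is 0.0002752 / 0.0735264 (the normalizer cancels) = 0.004.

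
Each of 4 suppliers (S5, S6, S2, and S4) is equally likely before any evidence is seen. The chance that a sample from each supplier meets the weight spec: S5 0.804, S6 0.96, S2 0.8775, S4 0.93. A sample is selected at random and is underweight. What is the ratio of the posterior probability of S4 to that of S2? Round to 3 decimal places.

0.571

Taking complements, P(underweight | each) = S5 0.196, S6 0.04, S2 0.1225, S4 0.07.
With a uniform prior (1/4 each), posterior ∝ likelihood:
  S5: 0.196
  S6: 0.04
  S2: 0.1225
  S4: 0.07
Normalizing constant = 0.4285.
The ratio is 0.07 / 0.1225 (the normalizer cancels) = 0.571.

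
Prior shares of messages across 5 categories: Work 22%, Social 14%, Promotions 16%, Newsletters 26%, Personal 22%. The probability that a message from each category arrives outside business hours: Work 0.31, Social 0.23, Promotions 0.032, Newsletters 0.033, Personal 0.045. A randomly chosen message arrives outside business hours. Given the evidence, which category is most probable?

Compute prior × likelihood for every hypothesis:
  Work: 0.22 × 0.31 = 0.0682
  Social: 0.14 × 0.23 = 0.0322
  Promotions: 0.16 × 0.032 = 0.00512
  Newsletters: 0.26 × 0.033 = 0.00858
  Personal: 0.22 × 0.045 = 0.0099
Normalizing constant = 0.124.
Largest term belongs to Work, so Work is most probable.

Work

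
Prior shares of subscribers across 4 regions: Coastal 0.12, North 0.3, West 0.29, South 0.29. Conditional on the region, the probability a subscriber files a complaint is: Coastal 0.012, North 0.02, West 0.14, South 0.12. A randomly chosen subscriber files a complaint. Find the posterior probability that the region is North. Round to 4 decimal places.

0.0724

Compute prior × likelihood for every hypothesis:
  Coastal: 0.12 × 0.012 = 0.00144
  North: 0.3 × 0.02 = 0.006
  West: 0.29 × 0.14 = 0.0406
  South: 0.29 × 0.12 = 0.0348
Sum = 0.08284.
P(North | evidence) = 0.006 / 0.08284 ≈ 0.0724.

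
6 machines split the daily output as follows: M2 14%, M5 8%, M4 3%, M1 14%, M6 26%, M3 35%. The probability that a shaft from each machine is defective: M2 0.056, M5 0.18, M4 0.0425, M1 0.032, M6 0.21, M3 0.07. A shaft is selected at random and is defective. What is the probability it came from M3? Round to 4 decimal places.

0.2288

Prior × likelihood for each hypothesis:
  M2: 0.14 × 0.056 = 0.00784
  M5: 0.08 × 0.18 = 0.0144
  M4: 0.03 × 0.0425 = 0.001275
  M1: 0.14 × 0.032 = 0.00448
  M6: 0.26 × 0.21 = 0.0546
  M3: 0.35 × 0.07 = 0.0245
Total = 0.107095.
P(M3 | evidence) = 0.0245 / 0.107095 ≈ 0.2288.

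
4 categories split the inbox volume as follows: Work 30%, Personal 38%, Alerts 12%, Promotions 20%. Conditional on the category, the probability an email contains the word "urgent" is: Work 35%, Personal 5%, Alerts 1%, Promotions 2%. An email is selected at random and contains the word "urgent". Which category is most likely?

Work

Compute prior × likelihood for every hypothesis:
  Work: 0.3 × 0.35 = 0.105
  Personal: 0.38 × 0.05 = 0.019
  Alerts: 0.12 × 0.01 = 0.0012
  Promotions: 0.2 × 0.02 = 0.004
Total = 0.1292.
Largest term belongs to Work, so Work is most probable.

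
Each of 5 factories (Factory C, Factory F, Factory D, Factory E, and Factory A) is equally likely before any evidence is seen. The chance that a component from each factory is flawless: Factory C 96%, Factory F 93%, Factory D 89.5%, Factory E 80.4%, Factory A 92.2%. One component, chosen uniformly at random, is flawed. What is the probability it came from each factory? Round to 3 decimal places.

Taking complements, P(flawed | each) = Factory C 0.04, Factory F 0.07, Factory D 0.105, Factory E 0.196, Factory A 0.078.
Since the prior is uniform, the posterior is proportional to the likelihood:
  Factory C: 0.04
  Factory F: 0.07
  Factory D: 0.105
  Factory E: 0.196
  Factory A: 0.078
Sum = 0.489.
P(Factory C | flawed) = 0.04/0.489 ≈ 0.082
P(Factory F | flawed) = 0.07/0.489 ≈ 0.143
P(Factory D | flawed) = 0.105/0.489 ≈ 0.215
P(Factory E | flawed) = 0.196/0.489 ≈ 0.401
P(Factory A | flawed) = 0.078/0.489 ≈ 0.160

Factory C 0.082, Factory F 0.143, Factory D 0.215, Factory E 0.401, Factory A 0.160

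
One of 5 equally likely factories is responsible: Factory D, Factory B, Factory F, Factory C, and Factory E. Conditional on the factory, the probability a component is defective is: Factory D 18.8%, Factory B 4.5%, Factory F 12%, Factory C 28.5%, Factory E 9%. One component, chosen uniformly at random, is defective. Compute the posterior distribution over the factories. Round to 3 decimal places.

With a uniform prior (1/5 each), posterior ∝ likelihood:
  Factory D: 0.188
  Factory B: 0.045
  Factory F: 0.12
  Factory C: 0.285
  Factory E: 0.09
Sum = 0.728.
P(Factory D | defective) = 0.188/0.728 ≈ 0.258
P(Factory B | defective) = 0.045/0.728 ≈ 0.062
P(Factory F | defective) = 0.12/0.728 ≈ 0.165
P(Factory C | defective) = 0.285/0.728 ≈ 0.391
P(Factory E | defective) = 0.09/0.728 ≈ 0.124

Factory D 0.258, Factory B 0.062, Factory F 0.165, Factory C 0.391, Factory E 0.124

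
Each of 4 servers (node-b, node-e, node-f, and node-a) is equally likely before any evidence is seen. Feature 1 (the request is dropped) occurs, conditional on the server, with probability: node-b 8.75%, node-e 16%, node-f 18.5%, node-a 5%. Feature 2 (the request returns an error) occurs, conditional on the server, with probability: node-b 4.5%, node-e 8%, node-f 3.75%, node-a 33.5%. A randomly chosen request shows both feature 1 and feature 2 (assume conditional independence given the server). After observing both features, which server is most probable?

Since the prior is uniform, the posterior is proportional to the likelihood:
  node-b: 0.0875 × 0.045 = 0.0039375
  node-e: 0.16 × 0.08 = 0.0128
  node-f: 0.185 × 0.0375 = 0.0069375
  node-a: 0.05 × 0.335 = 0.01675
Total = 0.040425.
Largest term belongs to node-a, so node-a is most probable.

node-a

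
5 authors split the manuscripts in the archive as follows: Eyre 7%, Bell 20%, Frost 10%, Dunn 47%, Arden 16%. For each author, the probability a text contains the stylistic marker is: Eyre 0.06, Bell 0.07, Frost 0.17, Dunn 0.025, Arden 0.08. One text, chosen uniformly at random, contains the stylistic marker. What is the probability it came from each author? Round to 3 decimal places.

Eyre 0.070, Bell 0.234, Frost 0.285, Dunn 0.197, Arden 0.214

By Bayes' rule, posterior ∝ prior × likelihood:
  Eyre: 0.07 × 0.06 = 0.0042
  Bell: 0.2 × 0.07 = 0.014
  Frost: 0.1 × 0.17 = 0.017
  Dunn: 0.47 × 0.025 = 0.01175
  Arden: 0.16 × 0.08 = 0.0128
Normalizing constant = 0.05975.
P(Eyre | marker) = 0.0042/0.05975 ≈ 0.070
P(Bell | marker) = 0.014/0.05975 ≈ 0.234
P(Frost | marker) = 0.017/0.05975 ≈ 0.285
P(Dunn | marker) = 0.01175/0.05975 ≈ 0.197
P(Arden | marker) = 0.0128/0.05975 ≈ 0.214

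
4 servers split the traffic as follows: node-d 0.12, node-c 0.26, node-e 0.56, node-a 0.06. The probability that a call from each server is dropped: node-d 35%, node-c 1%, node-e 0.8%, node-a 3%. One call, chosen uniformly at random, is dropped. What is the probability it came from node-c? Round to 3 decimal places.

Prior × likelihood for each hypothesis:
  node-d: 0.12 × 0.35 = 0.042
  node-c: 0.26 × 0.01 = 0.0026
  node-e: 0.56 × 0.008 = 0.00448
  node-a: 0.06 × 0.03 = 0.0018
Sum = 0.05088.
P(node-c | evidence) = 0.0026 / 0.05088 ≈ 0.051.

0.051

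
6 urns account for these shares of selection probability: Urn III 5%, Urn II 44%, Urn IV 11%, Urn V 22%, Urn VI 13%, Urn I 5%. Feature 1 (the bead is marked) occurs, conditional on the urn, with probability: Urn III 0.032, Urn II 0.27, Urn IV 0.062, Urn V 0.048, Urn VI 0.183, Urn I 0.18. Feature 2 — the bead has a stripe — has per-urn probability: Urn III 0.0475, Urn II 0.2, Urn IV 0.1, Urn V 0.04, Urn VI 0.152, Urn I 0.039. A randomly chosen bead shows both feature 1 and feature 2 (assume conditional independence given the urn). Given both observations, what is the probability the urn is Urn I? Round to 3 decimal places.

Compute prior × likelihood for every hypothesis:
  Urn III: 0.05 × 0.032 × 0.0475 = 0.000076
  Urn II: 0.44 × 0.27 × 0.2 = 0.02376
  Urn IV: 0.11 × 0.062 × 0.1 = 0.000682
  Urn V: 0.22 × 0.048 × 0.04 = 0.0004224
  Urn VI: 0.13 × 0.183 × 0.152 = 0.00361608
  Urn I: 0.05 × 0.18 × 0.039 = 0.000351
Sum = 0.02890748.
P(Urn I | evidence) = 0.000351 / 0.02890748 ≈ 0.012.

0.012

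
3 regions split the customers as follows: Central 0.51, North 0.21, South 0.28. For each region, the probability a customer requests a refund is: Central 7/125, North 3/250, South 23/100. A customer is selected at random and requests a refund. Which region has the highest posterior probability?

South

Unnormalized posteriors (prior × likelihood):
  Central: 0.51 × 0.056 = 0.02856
  North: 0.21 × 0.012 = 0.00252
  South: 0.28 × 0.23 = 0.0644
Normalizing constant = 0.09548.
Largest term belongs to South, so South is most probable.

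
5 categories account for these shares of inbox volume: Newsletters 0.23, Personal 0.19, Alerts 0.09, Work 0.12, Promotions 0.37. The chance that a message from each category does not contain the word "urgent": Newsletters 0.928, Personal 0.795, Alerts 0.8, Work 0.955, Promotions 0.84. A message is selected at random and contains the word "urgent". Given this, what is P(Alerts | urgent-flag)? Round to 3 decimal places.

0.130

Taking complements, P(urgent-flag | each) = Newsletters 0.072, Personal 0.205, Alerts 0.2, Work 0.045, Promotions 0.16.
Compute prior × likelihood for every hypothesis:
  Newsletters: 0.23 × 0.072 = 0.01656
  Personal: 0.19 × 0.205 = 0.03895
  Alerts: 0.09 × 0.2 = 0.018
  Work: 0.12 × 0.045 = 0.0054
  Promotions: 0.37 × 0.16 = 0.0592
Normalizing constant = 0.13811.
P(Alerts | evidence) = 0.018 / 0.13811 ≈ 0.130.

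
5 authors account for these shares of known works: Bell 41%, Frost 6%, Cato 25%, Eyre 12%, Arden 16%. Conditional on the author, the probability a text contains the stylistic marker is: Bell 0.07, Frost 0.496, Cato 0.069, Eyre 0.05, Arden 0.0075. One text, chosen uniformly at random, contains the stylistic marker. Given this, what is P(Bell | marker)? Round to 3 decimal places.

Prior × likelihood for each hypothesis:
  Bell: 0.41 × 0.07 = 0.0287
  Frost: 0.06 × 0.496 = 0.02976
  Cato: 0.25 × 0.069 = 0.01725
  Eyre: 0.12 × 0.05 = 0.006
  Arden: 0.16 × 0.0075 = 0.0012
Sum = 0.08291.
P(Bell | evidence) = 0.0287 / 0.08291 ≈ 0.346.

0.346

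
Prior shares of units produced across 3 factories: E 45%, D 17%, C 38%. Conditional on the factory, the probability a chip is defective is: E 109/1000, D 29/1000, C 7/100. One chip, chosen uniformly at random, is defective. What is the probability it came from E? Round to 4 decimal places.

0.6087

Prior × likelihood for each hypothesis:
  E: 0.45 × 0.109 = 0.04905
  D: 0.17 × 0.029 = 0.00493
  C: 0.38 × 0.07 = 0.0266
Total = 0.08058.
P(E | evidence) = 0.04905 / 0.08058 ≈ 0.6087.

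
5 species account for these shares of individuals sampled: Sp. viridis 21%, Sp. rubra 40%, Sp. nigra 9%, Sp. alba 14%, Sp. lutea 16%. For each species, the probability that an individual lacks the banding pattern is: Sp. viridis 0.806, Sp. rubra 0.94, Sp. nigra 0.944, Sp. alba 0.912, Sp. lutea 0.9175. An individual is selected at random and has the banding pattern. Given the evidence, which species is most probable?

Sp. viridis

Taking complements, P(banded | each) = Sp. viridis 0.194, Sp. rubra 0.06, Sp. nigra 0.056, Sp. alba 0.088, Sp. lutea 0.0825.
By Bayes' rule, posterior ∝ prior × likelihood:
  Sp. viridis: 0.21 × 0.194 = 0.04074
  Sp. rubra: 0.4 × 0.06 = 0.024
  Sp. nigra: 0.09 × 0.056 = 0.00504
  Sp. alba: 0.14 × 0.088 = 0.01232
  Sp. lutea: 0.16 × 0.0825 = 0.0132
Sum = 0.0953.
Largest term belongs to Sp. viridis, so Sp. viridis is most probable.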